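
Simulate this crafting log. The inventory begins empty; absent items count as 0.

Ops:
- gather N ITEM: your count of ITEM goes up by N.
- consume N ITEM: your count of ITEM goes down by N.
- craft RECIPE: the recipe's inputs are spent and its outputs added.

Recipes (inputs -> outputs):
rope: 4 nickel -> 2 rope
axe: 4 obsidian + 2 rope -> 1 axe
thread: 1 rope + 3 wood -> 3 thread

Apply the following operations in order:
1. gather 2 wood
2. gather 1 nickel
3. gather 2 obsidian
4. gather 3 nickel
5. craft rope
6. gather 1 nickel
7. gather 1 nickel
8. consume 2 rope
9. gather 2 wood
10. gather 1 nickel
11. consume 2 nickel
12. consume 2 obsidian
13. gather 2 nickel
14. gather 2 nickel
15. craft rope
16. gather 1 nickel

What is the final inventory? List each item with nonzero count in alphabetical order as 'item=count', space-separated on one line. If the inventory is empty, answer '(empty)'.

Answer: nickel=2 rope=2 wood=4

Derivation:
After 1 (gather 2 wood): wood=2
After 2 (gather 1 nickel): nickel=1 wood=2
After 3 (gather 2 obsidian): nickel=1 obsidian=2 wood=2
After 4 (gather 3 nickel): nickel=4 obsidian=2 wood=2
After 5 (craft rope): obsidian=2 rope=2 wood=2
After 6 (gather 1 nickel): nickel=1 obsidian=2 rope=2 wood=2
After 7 (gather 1 nickel): nickel=2 obsidian=2 rope=2 wood=2
After 8 (consume 2 rope): nickel=2 obsidian=2 wood=2
After 9 (gather 2 wood): nickel=2 obsidian=2 wood=4
After 10 (gather 1 nickel): nickel=3 obsidian=2 wood=4
After 11 (consume 2 nickel): nickel=1 obsidian=2 wood=4
After 12 (consume 2 obsidian): nickel=1 wood=4
After 13 (gather 2 nickel): nickel=3 wood=4
After 14 (gather 2 nickel): nickel=5 wood=4
After 15 (craft rope): nickel=1 rope=2 wood=4
After 16 (gather 1 nickel): nickel=2 rope=2 wood=4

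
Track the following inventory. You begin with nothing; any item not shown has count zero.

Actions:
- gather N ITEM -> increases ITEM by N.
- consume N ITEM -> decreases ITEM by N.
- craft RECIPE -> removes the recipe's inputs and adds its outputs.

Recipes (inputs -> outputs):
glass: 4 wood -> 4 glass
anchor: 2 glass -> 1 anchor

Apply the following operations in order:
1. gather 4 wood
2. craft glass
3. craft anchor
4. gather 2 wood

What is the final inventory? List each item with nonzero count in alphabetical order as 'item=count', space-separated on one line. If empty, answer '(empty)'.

Answer: anchor=1 glass=2 wood=2

Derivation:
After 1 (gather 4 wood): wood=4
After 2 (craft glass): glass=4
After 3 (craft anchor): anchor=1 glass=2
After 4 (gather 2 wood): anchor=1 glass=2 wood=2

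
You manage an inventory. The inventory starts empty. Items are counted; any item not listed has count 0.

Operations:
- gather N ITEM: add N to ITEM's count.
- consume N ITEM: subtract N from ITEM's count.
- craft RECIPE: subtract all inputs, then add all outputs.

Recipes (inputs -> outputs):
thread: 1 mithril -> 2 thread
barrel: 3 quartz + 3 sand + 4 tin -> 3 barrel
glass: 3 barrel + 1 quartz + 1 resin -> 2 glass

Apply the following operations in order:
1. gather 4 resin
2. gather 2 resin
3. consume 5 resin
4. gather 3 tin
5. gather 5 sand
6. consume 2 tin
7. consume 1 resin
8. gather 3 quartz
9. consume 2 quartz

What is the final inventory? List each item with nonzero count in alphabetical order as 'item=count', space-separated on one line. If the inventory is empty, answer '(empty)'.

After 1 (gather 4 resin): resin=4
After 2 (gather 2 resin): resin=6
After 3 (consume 5 resin): resin=1
After 4 (gather 3 tin): resin=1 tin=3
After 5 (gather 5 sand): resin=1 sand=5 tin=3
After 6 (consume 2 tin): resin=1 sand=5 tin=1
After 7 (consume 1 resin): sand=5 tin=1
After 8 (gather 3 quartz): quartz=3 sand=5 tin=1
After 9 (consume 2 quartz): quartz=1 sand=5 tin=1

Answer: quartz=1 sand=5 tin=1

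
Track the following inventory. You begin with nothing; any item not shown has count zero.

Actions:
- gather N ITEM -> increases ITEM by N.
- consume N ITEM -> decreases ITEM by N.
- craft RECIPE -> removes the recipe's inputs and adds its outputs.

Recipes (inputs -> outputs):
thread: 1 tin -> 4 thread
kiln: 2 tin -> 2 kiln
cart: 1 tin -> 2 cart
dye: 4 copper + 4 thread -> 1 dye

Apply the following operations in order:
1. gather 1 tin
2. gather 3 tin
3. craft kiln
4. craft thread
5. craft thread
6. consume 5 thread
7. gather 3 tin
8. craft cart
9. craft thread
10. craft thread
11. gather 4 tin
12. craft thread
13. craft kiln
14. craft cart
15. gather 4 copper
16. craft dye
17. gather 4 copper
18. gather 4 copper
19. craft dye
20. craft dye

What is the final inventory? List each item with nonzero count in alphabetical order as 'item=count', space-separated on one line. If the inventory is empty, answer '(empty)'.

Answer: cart=4 dye=3 kiln=4 thread=3

Derivation:
After 1 (gather 1 tin): tin=1
After 2 (gather 3 tin): tin=4
After 3 (craft kiln): kiln=2 tin=2
After 4 (craft thread): kiln=2 thread=4 tin=1
After 5 (craft thread): kiln=2 thread=8
After 6 (consume 5 thread): kiln=2 thread=3
After 7 (gather 3 tin): kiln=2 thread=3 tin=3
After 8 (craft cart): cart=2 kiln=2 thread=3 tin=2
After 9 (craft thread): cart=2 kiln=2 thread=7 tin=1
After 10 (craft thread): cart=2 kiln=2 thread=11
After 11 (gather 4 tin): cart=2 kiln=2 thread=11 tin=4
After 12 (craft thread): cart=2 kiln=2 thread=15 tin=3
After 13 (craft kiln): cart=2 kiln=4 thread=15 tin=1
After 14 (craft cart): cart=4 kiln=4 thread=15
After 15 (gather 4 copper): cart=4 copper=4 kiln=4 thread=15
After 16 (craft dye): cart=4 dye=1 kiln=4 thread=11
After 17 (gather 4 copper): cart=4 copper=4 dye=1 kiln=4 thread=11
After 18 (gather 4 copper): cart=4 copper=8 dye=1 kiln=4 thread=11
After 19 (craft dye): cart=4 copper=4 dye=2 kiln=4 thread=7
After 20 (craft dye): cart=4 dye=3 kiln=4 thread=3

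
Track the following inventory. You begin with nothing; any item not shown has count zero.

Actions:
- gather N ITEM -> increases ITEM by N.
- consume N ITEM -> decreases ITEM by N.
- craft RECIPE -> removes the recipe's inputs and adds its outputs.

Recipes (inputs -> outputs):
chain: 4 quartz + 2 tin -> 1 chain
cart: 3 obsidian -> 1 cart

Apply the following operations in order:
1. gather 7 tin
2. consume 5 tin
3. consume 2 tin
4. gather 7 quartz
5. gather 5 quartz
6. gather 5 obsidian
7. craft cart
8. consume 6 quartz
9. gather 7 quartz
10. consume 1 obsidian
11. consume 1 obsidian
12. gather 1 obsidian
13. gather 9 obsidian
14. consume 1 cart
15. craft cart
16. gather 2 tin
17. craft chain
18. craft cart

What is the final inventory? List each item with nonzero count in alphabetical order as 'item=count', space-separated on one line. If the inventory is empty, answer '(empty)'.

After 1 (gather 7 tin): tin=7
After 2 (consume 5 tin): tin=2
After 3 (consume 2 tin): (empty)
After 4 (gather 7 quartz): quartz=7
After 5 (gather 5 quartz): quartz=12
After 6 (gather 5 obsidian): obsidian=5 quartz=12
After 7 (craft cart): cart=1 obsidian=2 quartz=12
After 8 (consume 6 quartz): cart=1 obsidian=2 quartz=6
After 9 (gather 7 quartz): cart=1 obsidian=2 quartz=13
After 10 (consume 1 obsidian): cart=1 obsidian=1 quartz=13
After 11 (consume 1 obsidian): cart=1 quartz=13
After 12 (gather 1 obsidian): cart=1 obsidian=1 quartz=13
After 13 (gather 9 obsidian): cart=1 obsidian=10 quartz=13
After 14 (consume 1 cart): obsidian=10 quartz=13
After 15 (craft cart): cart=1 obsidian=7 quartz=13
After 16 (gather 2 tin): cart=1 obsidian=7 quartz=13 tin=2
After 17 (craft chain): cart=1 chain=1 obsidian=7 quartz=9
After 18 (craft cart): cart=2 chain=1 obsidian=4 quartz=9

Answer: cart=2 chain=1 obsidian=4 quartz=9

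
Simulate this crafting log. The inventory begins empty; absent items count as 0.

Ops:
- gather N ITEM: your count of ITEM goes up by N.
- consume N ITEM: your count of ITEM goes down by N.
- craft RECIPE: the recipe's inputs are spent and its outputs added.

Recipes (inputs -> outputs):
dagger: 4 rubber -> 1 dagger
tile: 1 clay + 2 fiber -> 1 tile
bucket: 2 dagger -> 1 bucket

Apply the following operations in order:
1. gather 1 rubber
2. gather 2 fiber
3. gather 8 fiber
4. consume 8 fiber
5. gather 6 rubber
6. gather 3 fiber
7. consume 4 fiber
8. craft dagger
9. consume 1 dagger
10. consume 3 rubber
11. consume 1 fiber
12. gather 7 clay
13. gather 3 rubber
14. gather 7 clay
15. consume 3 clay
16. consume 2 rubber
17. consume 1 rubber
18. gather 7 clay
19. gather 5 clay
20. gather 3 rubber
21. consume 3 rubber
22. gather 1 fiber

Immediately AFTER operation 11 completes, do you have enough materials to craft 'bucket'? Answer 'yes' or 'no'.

After 1 (gather 1 rubber): rubber=1
After 2 (gather 2 fiber): fiber=2 rubber=1
After 3 (gather 8 fiber): fiber=10 rubber=1
After 4 (consume 8 fiber): fiber=2 rubber=1
After 5 (gather 6 rubber): fiber=2 rubber=7
After 6 (gather 3 fiber): fiber=5 rubber=7
After 7 (consume 4 fiber): fiber=1 rubber=7
After 8 (craft dagger): dagger=1 fiber=1 rubber=3
After 9 (consume 1 dagger): fiber=1 rubber=3
After 10 (consume 3 rubber): fiber=1
After 11 (consume 1 fiber): (empty)

Answer: no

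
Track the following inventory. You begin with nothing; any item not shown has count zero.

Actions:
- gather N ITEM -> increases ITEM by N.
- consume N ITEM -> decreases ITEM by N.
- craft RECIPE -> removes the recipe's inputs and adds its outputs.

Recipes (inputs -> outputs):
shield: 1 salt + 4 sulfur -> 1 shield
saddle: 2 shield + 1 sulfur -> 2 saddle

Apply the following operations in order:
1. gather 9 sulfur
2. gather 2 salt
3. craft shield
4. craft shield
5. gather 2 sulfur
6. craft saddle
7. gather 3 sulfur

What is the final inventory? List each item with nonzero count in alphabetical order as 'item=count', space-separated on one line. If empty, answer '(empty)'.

Answer: saddle=2 sulfur=5

Derivation:
After 1 (gather 9 sulfur): sulfur=9
After 2 (gather 2 salt): salt=2 sulfur=9
After 3 (craft shield): salt=1 shield=1 sulfur=5
After 4 (craft shield): shield=2 sulfur=1
After 5 (gather 2 sulfur): shield=2 sulfur=3
After 6 (craft saddle): saddle=2 sulfur=2
After 7 (gather 3 sulfur): saddle=2 sulfur=5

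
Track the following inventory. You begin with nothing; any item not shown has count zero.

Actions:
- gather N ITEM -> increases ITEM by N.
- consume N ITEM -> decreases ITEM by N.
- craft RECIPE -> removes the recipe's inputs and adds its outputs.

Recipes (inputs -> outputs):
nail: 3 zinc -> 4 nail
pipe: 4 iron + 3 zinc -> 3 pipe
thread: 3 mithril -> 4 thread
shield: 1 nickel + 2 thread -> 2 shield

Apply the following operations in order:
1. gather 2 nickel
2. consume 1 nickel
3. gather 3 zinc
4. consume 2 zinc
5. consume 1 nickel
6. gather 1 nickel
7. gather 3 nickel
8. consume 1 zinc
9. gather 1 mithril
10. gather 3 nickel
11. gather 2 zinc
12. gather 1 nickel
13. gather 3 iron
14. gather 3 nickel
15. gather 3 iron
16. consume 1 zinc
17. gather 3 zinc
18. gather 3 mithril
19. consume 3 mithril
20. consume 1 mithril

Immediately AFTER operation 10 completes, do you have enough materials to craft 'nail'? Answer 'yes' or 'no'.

Answer: no

Derivation:
After 1 (gather 2 nickel): nickel=2
After 2 (consume 1 nickel): nickel=1
After 3 (gather 3 zinc): nickel=1 zinc=3
After 4 (consume 2 zinc): nickel=1 zinc=1
After 5 (consume 1 nickel): zinc=1
After 6 (gather 1 nickel): nickel=1 zinc=1
After 7 (gather 3 nickel): nickel=4 zinc=1
After 8 (consume 1 zinc): nickel=4
After 9 (gather 1 mithril): mithril=1 nickel=4
After 10 (gather 3 nickel): mithril=1 nickel=7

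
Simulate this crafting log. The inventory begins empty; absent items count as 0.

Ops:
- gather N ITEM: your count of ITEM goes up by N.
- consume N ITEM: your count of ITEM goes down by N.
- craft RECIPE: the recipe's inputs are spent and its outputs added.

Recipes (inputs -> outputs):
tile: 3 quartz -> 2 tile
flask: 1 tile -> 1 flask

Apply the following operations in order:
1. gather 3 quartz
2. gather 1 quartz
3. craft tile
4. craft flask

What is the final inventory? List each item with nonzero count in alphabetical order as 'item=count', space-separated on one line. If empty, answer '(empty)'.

After 1 (gather 3 quartz): quartz=3
After 2 (gather 1 quartz): quartz=4
After 3 (craft tile): quartz=1 tile=2
After 4 (craft flask): flask=1 quartz=1 tile=1

Answer: flask=1 quartz=1 tile=1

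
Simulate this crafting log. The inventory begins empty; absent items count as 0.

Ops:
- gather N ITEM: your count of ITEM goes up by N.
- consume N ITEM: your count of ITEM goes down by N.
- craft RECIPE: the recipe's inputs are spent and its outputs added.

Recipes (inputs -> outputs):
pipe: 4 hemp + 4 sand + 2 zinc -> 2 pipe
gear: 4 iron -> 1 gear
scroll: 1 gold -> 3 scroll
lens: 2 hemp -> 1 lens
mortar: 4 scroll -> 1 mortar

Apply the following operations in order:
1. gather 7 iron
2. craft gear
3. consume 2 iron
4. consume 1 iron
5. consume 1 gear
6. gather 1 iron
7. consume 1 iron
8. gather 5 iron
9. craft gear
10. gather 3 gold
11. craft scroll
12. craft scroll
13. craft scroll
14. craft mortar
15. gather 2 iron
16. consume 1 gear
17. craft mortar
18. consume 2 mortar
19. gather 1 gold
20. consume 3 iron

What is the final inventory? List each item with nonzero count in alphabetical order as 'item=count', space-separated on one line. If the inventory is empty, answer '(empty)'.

After 1 (gather 7 iron): iron=7
After 2 (craft gear): gear=1 iron=3
After 3 (consume 2 iron): gear=1 iron=1
After 4 (consume 1 iron): gear=1
After 5 (consume 1 gear): (empty)
After 6 (gather 1 iron): iron=1
After 7 (consume 1 iron): (empty)
After 8 (gather 5 iron): iron=5
After 9 (craft gear): gear=1 iron=1
After 10 (gather 3 gold): gear=1 gold=3 iron=1
After 11 (craft scroll): gear=1 gold=2 iron=1 scroll=3
After 12 (craft scroll): gear=1 gold=1 iron=1 scroll=6
After 13 (craft scroll): gear=1 iron=1 scroll=9
After 14 (craft mortar): gear=1 iron=1 mortar=1 scroll=5
After 15 (gather 2 iron): gear=1 iron=3 mortar=1 scroll=5
After 16 (consume 1 gear): iron=3 mortar=1 scroll=5
After 17 (craft mortar): iron=3 mortar=2 scroll=1
After 18 (consume 2 mortar): iron=3 scroll=1
After 19 (gather 1 gold): gold=1 iron=3 scroll=1
After 20 (consume 3 iron): gold=1 scroll=1

Answer: gold=1 scroll=1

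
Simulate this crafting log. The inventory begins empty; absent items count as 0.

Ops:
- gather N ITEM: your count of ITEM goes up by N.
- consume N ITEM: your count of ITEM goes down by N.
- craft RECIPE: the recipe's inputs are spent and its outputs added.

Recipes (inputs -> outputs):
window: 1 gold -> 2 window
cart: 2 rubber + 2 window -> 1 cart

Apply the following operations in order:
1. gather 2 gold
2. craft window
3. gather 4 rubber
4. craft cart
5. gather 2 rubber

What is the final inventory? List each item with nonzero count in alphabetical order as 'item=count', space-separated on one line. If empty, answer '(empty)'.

Answer: cart=1 gold=1 rubber=4

Derivation:
After 1 (gather 2 gold): gold=2
After 2 (craft window): gold=1 window=2
After 3 (gather 4 rubber): gold=1 rubber=4 window=2
After 4 (craft cart): cart=1 gold=1 rubber=2
After 5 (gather 2 rubber): cart=1 gold=1 rubber=4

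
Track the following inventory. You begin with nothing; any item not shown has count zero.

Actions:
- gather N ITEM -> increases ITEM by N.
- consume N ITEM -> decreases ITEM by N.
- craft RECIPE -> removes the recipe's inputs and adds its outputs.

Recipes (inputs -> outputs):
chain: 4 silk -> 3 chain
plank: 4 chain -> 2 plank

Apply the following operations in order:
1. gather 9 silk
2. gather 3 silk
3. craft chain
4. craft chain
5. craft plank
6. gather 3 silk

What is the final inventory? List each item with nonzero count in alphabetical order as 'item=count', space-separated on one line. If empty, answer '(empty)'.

After 1 (gather 9 silk): silk=9
After 2 (gather 3 silk): silk=12
After 3 (craft chain): chain=3 silk=8
After 4 (craft chain): chain=6 silk=4
After 5 (craft plank): chain=2 plank=2 silk=4
After 6 (gather 3 silk): chain=2 plank=2 silk=7

Answer: chain=2 plank=2 silk=7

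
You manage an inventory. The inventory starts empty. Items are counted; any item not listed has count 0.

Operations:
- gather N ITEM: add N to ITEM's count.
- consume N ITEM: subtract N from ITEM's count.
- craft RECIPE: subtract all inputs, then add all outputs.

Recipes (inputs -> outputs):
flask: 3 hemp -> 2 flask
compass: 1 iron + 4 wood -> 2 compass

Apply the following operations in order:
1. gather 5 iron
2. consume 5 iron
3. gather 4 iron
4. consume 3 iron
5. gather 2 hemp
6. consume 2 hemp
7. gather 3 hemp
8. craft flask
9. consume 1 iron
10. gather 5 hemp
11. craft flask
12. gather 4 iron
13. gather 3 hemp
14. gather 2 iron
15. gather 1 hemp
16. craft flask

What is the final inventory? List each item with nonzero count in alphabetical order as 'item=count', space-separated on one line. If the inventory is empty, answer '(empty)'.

After 1 (gather 5 iron): iron=5
After 2 (consume 5 iron): (empty)
After 3 (gather 4 iron): iron=4
After 4 (consume 3 iron): iron=1
After 5 (gather 2 hemp): hemp=2 iron=1
After 6 (consume 2 hemp): iron=1
After 7 (gather 3 hemp): hemp=3 iron=1
After 8 (craft flask): flask=2 iron=1
After 9 (consume 1 iron): flask=2
After 10 (gather 5 hemp): flask=2 hemp=5
After 11 (craft flask): flask=4 hemp=2
After 12 (gather 4 iron): flask=4 hemp=2 iron=4
After 13 (gather 3 hemp): flask=4 hemp=5 iron=4
After 14 (gather 2 iron): flask=4 hemp=5 iron=6
After 15 (gather 1 hemp): flask=4 hemp=6 iron=6
After 16 (craft flask): flask=6 hemp=3 iron=6

Answer: flask=6 hemp=3 iron=6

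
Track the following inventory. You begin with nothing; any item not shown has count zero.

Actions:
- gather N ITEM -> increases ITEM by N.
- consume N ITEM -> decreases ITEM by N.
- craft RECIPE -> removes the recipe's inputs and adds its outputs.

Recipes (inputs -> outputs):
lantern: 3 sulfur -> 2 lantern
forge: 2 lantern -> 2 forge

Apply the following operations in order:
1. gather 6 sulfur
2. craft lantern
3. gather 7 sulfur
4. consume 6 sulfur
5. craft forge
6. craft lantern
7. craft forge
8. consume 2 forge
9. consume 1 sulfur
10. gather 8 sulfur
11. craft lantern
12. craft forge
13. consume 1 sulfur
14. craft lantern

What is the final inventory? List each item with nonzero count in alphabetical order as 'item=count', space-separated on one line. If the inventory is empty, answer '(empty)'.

After 1 (gather 6 sulfur): sulfur=6
After 2 (craft lantern): lantern=2 sulfur=3
After 3 (gather 7 sulfur): lantern=2 sulfur=10
After 4 (consume 6 sulfur): lantern=2 sulfur=4
After 5 (craft forge): forge=2 sulfur=4
After 6 (craft lantern): forge=2 lantern=2 sulfur=1
After 7 (craft forge): forge=4 sulfur=1
After 8 (consume 2 forge): forge=2 sulfur=1
After 9 (consume 1 sulfur): forge=2
After 10 (gather 8 sulfur): forge=2 sulfur=8
After 11 (craft lantern): forge=2 lantern=2 sulfur=5
After 12 (craft forge): forge=4 sulfur=5
After 13 (consume 1 sulfur): forge=4 sulfur=4
After 14 (craft lantern): forge=4 lantern=2 sulfur=1

Answer: forge=4 lantern=2 sulfur=1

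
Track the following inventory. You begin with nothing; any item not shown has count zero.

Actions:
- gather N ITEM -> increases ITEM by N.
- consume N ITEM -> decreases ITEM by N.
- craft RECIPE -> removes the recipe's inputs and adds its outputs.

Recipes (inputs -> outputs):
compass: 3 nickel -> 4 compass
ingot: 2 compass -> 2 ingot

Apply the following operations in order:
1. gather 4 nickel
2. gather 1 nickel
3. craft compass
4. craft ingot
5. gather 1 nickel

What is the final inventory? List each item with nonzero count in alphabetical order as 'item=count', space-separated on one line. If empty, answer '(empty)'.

After 1 (gather 4 nickel): nickel=4
After 2 (gather 1 nickel): nickel=5
After 3 (craft compass): compass=4 nickel=2
After 4 (craft ingot): compass=2 ingot=2 nickel=2
After 5 (gather 1 nickel): compass=2 ingot=2 nickel=3

Answer: compass=2 ingot=2 nickel=3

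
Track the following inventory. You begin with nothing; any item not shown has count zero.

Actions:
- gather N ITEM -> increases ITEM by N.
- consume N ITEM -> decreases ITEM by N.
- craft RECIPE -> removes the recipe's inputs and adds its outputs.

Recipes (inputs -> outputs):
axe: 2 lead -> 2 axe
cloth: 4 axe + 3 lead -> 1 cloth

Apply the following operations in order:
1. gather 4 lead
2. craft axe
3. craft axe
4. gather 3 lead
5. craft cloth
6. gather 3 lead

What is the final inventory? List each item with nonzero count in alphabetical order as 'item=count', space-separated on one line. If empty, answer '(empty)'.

Answer: cloth=1 lead=3

Derivation:
After 1 (gather 4 lead): lead=4
After 2 (craft axe): axe=2 lead=2
After 3 (craft axe): axe=4
After 4 (gather 3 lead): axe=4 lead=3
After 5 (craft cloth): cloth=1
After 6 (gather 3 lead): cloth=1 lead=3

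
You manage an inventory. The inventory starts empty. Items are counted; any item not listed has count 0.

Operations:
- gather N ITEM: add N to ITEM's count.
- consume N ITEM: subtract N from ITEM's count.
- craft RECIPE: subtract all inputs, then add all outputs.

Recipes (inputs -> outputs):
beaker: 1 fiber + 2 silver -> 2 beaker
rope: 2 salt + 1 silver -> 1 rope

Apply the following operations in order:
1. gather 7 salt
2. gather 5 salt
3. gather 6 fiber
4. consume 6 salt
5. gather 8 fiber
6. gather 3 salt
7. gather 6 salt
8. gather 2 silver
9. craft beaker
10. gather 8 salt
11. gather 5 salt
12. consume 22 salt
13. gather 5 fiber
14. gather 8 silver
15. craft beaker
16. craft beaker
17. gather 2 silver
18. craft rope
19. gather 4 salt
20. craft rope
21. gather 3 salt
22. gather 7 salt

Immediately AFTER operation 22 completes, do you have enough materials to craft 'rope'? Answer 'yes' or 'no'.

Answer: yes

Derivation:
After 1 (gather 7 salt): salt=7
After 2 (gather 5 salt): salt=12
After 3 (gather 6 fiber): fiber=6 salt=12
After 4 (consume 6 salt): fiber=6 salt=6
After 5 (gather 8 fiber): fiber=14 salt=6
After 6 (gather 3 salt): fiber=14 salt=9
After 7 (gather 6 salt): fiber=14 salt=15
After 8 (gather 2 silver): fiber=14 salt=15 silver=2
After 9 (craft beaker): beaker=2 fiber=13 salt=15
After 10 (gather 8 salt): beaker=2 fiber=13 salt=23
After 11 (gather 5 salt): beaker=2 fiber=13 salt=28
After 12 (consume 22 salt): beaker=2 fiber=13 salt=6
After 13 (gather 5 fiber): beaker=2 fiber=18 salt=6
After 14 (gather 8 silver): beaker=2 fiber=18 salt=6 silver=8
After 15 (craft beaker): beaker=4 fiber=17 salt=6 silver=6
After 16 (craft beaker): beaker=6 fiber=16 salt=6 silver=4
After 17 (gather 2 silver): beaker=6 fiber=16 salt=6 silver=6
After 18 (craft rope): beaker=6 fiber=16 rope=1 salt=4 silver=5
After 19 (gather 4 salt): beaker=6 fiber=16 rope=1 salt=8 silver=5
After 20 (craft rope): beaker=6 fiber=16 rope=2 salt=6 silver=4
After 21 (gather 3 salt): beaker=6 fiber=16 rope=2 salt=9 silver=4
After 22 (gather 7 salt): beaker=6 fiber=16 rope=2 salt=16 silver=4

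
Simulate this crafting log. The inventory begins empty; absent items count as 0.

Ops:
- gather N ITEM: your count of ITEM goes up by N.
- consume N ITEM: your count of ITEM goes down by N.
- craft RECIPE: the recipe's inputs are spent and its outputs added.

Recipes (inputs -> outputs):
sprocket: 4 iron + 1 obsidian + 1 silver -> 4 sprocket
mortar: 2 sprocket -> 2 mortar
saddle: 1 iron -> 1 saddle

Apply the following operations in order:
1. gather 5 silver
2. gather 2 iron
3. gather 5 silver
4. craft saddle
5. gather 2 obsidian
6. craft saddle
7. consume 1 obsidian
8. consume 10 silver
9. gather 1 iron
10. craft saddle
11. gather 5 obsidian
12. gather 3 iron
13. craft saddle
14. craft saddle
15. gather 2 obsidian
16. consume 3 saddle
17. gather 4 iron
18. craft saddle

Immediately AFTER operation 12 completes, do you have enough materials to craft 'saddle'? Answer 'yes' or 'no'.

After 1 (gather 5 silver): silver=5
After 2 (gather 2 iron): iron=2 silver=5
After 3 (gather 5 silver): iron=2 silver=10
After 4 (craft saddle): iron=1 saddle=1 silver=10
After 5 (gather 2 obsidian): iron=1 obsidian=2 saddle=1 silver=10
After 6 (craft saddle): obsidian=2 saddle=2 silver=10
After 7 (consume 1 obsidian): obsidian=1 saddle=2 silver=10
After 8 (consume 10 silver): obsidian=1 saddle=2
After 9 (gather 1 iron): iron=1 obsidian=1 saddle=2
After 10 (craft saddle): obsidian=1 saddle=3
After 11 (gather 5 obsidian): obsidian=6 saddle=3
After 12 (gather 3 iron): iron=3 obsidian=6 saddle=3

Answer: yes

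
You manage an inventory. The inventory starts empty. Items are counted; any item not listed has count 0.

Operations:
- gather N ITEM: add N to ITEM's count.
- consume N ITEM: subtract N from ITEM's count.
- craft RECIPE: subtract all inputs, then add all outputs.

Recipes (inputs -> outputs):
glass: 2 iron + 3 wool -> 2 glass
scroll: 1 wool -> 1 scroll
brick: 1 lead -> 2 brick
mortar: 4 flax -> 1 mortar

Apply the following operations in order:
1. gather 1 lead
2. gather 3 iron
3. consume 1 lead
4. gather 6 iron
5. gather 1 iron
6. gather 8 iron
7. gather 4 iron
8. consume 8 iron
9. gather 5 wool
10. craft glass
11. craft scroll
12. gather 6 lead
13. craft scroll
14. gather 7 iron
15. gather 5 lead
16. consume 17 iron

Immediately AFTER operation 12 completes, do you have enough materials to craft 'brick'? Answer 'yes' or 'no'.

Answer: yes

Derivation:
After 1 (gather 1 lead): lead=1
After 2 (gather 3 iron): iron=3 lead=1
After 3 (consume 1 lead): iron=3
After 4 (gather 6 iron): iron=9
After 5 (gather 1 iron): iron=10
After 6 (gather 8 iron): iron=18
After 7 (gather 4 iron): iron=22
After 8 (consume 8 iron): iron=14
After 9 (gather 5 wool): iron=14 wool=5
After 10 (craft glass): glass=2 iron=12 wool=2
After 11 (craft scroll): glass=2 iron=12 scroll=1 wool=1
After 12 (gather 6 lead): glass=2 iron=12 lead=6 scroll=1 wool=1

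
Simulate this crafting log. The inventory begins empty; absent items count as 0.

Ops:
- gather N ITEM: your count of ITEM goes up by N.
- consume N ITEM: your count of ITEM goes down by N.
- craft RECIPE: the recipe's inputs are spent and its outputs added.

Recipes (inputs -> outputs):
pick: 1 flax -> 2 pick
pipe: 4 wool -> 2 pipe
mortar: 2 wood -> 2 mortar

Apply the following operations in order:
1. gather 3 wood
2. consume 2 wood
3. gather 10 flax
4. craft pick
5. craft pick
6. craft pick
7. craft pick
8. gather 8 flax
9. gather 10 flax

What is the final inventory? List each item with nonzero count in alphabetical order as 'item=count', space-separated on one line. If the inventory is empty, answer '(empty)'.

After 1 (gather 3 wood): wood=3
After 2 (consume 2 wood): wood=1
After 3 (gather 10 flax): flax=10 wood=1
After 4 (craft pick): flax=9 pick=2 wood=1
After 5 (craft pick): flax=8 pick=4 wood=1
After 6 (craft pick): flax=7 pick=6 wood=1
After 7 (craft pick): flax=6 pick=8 wood=1
After 8 (gather 8 flax): flax=14 pick=8 wood=1
After 9 (gather 10 flax): flax=24 pick=8 wood=1

Answer: flax=24 pick=8 wood=1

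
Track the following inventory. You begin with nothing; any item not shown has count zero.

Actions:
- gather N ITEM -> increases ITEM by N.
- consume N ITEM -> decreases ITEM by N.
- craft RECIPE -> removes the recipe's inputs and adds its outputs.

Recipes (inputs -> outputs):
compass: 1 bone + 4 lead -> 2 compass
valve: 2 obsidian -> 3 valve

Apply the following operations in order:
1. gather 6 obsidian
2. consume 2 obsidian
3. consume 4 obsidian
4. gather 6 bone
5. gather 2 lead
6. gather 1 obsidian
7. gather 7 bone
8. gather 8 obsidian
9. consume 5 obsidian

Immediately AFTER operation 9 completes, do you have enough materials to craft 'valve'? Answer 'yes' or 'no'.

After 1 (gather 6 obsidian): obsidian=6
After 2 (consume 2 obsidian): obsidian=4
After 3 (consume 4 obsidian): (empty)
After 4 (gather 6 bone): bone=6
After 5 (gather 2 lead): bone=6 lead=2
After 6 (gather 1 obsidian): bone=6 lead=2 obsidian=1
After 7 (gather 7 bone): bone=13 lead=2 obsidian=1
After 8 (gather 8 obsidian): bone=13 lead=2 obsidian=9
After 9 (consume 5 obsidian): bone=13 lead=2 obsidian=4

Answer: yes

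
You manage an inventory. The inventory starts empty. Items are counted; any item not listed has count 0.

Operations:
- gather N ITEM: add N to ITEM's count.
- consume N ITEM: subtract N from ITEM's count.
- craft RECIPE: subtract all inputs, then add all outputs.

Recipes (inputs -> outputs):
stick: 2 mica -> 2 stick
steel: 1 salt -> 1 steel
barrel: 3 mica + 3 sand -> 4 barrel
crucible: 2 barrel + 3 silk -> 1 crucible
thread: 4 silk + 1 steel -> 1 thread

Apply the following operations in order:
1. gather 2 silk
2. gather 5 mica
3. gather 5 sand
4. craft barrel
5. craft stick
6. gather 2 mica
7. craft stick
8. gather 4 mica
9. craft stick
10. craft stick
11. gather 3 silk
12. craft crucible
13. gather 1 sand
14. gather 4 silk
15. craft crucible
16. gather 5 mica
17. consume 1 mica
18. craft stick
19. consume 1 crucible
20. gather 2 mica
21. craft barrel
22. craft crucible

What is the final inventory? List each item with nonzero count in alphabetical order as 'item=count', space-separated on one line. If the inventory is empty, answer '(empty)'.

After 1 (gather 2 silk): silk=2
After 2 (gather 5 mica): mica=5 silk=2
After 3 (gather 5 sand): mica=5 sand=5 silk=2
After 4 (craft barrel): barrel=4 mica=2 sand=2 silk=2
After 5 (craft stick): barrel=4 sand=2 silk=2 stick=2
After 6 (gather 2 mica): barrel=4 mica=2 sand=2 silk=2 stick=2
After 7 (craft stick): barrel=4 sand=2 silk=2 stick=4
After 8 (gather 4 mica): barrel=4 mica=4 sand=2 silk=2 stick=4
After 9 (craft stick): barrel=4 mica=2 sand=2 silk=2 stick=6
After 10 (craft stick): barrel=4 sand=2 silk=2 stick=8
After 11 (gather 3 silk): barrel=4 sand=2 silk=5 stick=8
After 12 (craft crucible): barrel=2 crucible=1 sand=2 silk=2 stick=8
After 13 (gather 1 sand): barrel=2 crucible=1 sand=3 silk=2 stick=8
After 14 (gather 4 silk): barrel=2 crucible=1 sand=3 silk=6 stick=8
After 15 (craft crucible): crucible=2 sand=3 silk=3 stick=8
After 16 (gather 5 mica): crucible=2 mica=5 sand=3 silk=3 stick=8
After 17 (consume 1 mica): crucible=2 mica=4 sand=3 silk=3 stick=8
After 18 (craft stick): crucible=2 mica=2 sand=3 silk=3 stick=10
After 19 (consume 1 crucible): crucible=1 mica=2 sand=3 silk=3 stick=10
After 20 (gather 2 mica): crucible=1 mica=4 sand=3 silk=3 stick=10
After 21 (craft barrel): barrel=4 crucible=1 mica=1 silk=3 stick=10
After 22 (craft crucible): barrel=2 crucible=2 mica=1 stick=10

Answer: barrel=2 crucible=2 mica=1 stick=10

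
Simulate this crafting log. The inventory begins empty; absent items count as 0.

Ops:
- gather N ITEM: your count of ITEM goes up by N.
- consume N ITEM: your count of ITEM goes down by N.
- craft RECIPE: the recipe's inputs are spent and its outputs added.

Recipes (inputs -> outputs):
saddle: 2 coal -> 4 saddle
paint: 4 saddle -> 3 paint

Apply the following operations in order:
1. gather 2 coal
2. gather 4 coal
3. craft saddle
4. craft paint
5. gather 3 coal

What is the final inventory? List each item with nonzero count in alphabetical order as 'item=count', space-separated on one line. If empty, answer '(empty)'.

After 1 (gather 2 coal): coal=2
After 2 (gather 4 coal): coal=6
After 3 (craft saddle): coal=4 saddle=4
After 4 (craft paint): coal=4 paint=3
After 5 (gather 3 coal): coal=7 paint=3

Answer: coal=7 paint=3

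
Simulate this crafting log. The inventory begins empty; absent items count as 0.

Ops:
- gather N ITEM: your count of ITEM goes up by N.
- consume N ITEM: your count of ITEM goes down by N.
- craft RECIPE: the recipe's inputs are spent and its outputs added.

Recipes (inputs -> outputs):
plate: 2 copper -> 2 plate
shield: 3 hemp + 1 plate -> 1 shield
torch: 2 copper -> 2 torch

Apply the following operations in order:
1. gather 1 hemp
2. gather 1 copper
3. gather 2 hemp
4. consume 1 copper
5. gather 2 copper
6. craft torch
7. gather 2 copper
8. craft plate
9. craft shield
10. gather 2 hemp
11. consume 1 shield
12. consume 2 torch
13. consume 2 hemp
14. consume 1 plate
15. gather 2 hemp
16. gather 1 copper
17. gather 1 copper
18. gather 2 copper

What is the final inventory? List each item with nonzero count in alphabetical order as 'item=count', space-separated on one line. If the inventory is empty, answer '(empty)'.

Answer: copper=4 hemp=2

Derivation:
After 1 (gather 1 hemp): hemp=1
After 2 (gather 1 copper): copper=1 hemp=1
After 3 (gather 2 hemp): copper=1 hemp=3
After 4 (consume 1 copper): hemp=3
After 5 (gather 2 copper): copper=2 hemp=3
After 6 (craft torch): hemp=3 torch=2
After 7 (gather 2 copper): copper=2 hemp=3 torch=2
After 8 (craft plate): hemp=3 plate=2 torch=2
After 9 (craft shield): plate=1 shield=1 torch=2
After 10 (gather 2 hemp): hemp=2 plate=1 shield=1 torch=2
After 11 (consume 1 shield): hemp=2 plate=1 torch=2
After 12 (consume 2 torch): hemp=2 plate=1
After 13 (consume 2 hemp): plate=1
After 14 (consume 1 plate): (empty)
After 15 (gather 2 hemp): hemp=2
After 16 (gather 1 copper): copper=1 hemp=2
After 17 (gather 1 copper): copper=2 hemp=2
After 18 (gather 2 copper): copper=4 hemp=2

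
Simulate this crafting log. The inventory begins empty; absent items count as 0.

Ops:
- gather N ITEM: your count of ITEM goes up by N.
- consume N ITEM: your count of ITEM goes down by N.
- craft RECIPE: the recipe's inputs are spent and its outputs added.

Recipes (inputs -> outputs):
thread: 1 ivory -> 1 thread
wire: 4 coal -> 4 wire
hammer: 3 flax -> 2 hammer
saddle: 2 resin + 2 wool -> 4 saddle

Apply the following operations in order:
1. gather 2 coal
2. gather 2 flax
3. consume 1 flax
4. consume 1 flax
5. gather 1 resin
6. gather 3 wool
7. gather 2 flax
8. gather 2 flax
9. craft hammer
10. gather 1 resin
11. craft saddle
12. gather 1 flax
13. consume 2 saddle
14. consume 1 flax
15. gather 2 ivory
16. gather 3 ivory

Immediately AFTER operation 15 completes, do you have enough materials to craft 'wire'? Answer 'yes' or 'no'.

After 1 (gather 2 coal): coal=2
After 2 (gather 2 flax): coal=2 flax=2
After 3 (consume 1 flax): coal=2 flax=1
After 4 (consume 1 flax): coal=2
After 5 (gather 1 resin): coal=2 resin=1
After 6 (gather 3 wool): coal=2 resin=1 wool=3
After 7 (gather 2 flax): coal=2 flax=2 resin=1 wool=3
After 8 (gather 2 flax): coal=2 flax=4 resin=1 wool=3
After 9 (craft hammer): coal=2 flax=1 hammer=2 resin=1 wool=3
After 10 (gather 1 resin): coal=2 flax=1 hammer=2 resin=2 wool=3
After 11 (craft saddle): coal=2 flax=1 hammer=2 saddle=4 wool=1
After 12 (gather 1 flax): coal=2 flax=2 hammer=2 saddle=4 wool=1
After 13 (consume 2 saddle): coal=2 flax=2 hammer=2 saddle=2 wool=1
After 14 (consume 1 flax): coal=2 flax=1 hammer=2 saddle=2 wool=1
After 15 (gather 2 ivory): coal=2 flax=1 hammer=2 ivory=2 saddle=2 wool=1

Answer: no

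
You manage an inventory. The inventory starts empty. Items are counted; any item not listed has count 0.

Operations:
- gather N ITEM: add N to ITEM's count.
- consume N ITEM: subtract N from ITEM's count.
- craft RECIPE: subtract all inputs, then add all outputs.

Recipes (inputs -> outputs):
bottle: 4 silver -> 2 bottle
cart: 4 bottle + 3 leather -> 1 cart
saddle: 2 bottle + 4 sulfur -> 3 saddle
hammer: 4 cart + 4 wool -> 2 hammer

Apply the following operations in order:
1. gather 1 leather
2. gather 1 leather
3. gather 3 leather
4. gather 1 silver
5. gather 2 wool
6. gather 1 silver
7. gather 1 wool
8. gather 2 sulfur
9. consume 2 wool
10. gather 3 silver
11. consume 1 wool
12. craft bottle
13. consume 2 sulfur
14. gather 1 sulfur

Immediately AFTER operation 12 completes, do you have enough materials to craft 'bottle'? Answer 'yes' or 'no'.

After 1 (gather 1 leather): leather=1
After 2 (gather 1 leather): leather=2
After 3 (gather 3 leather): leather=5
After 4 (gather 1 silver): leather=5 silver=1
After 5 (gather 2 wool): leather=5 silver=1 wool=2
After 6 (gather 1 silver): leather=5 silver=2 wool=2
After 7 (gather 1 wool): leather=5 silver=2 wool=3
After 8 (gather 2 sulfur): leather=5 silver=2 sulfur=2 wool=3
After 9 (consume 2 wool): leather=5 silver=2 sulfur=2 wool=1
After 10 (gather 3 silver): leather=5 silver=5 sulfur=2 wool=1
After 11 (consume 1 wool): leather=5 silver=5 sulfur=2
After 12 (craft bottle): bottle=2 leather=5 silver=1 sulfur=2

Answer: no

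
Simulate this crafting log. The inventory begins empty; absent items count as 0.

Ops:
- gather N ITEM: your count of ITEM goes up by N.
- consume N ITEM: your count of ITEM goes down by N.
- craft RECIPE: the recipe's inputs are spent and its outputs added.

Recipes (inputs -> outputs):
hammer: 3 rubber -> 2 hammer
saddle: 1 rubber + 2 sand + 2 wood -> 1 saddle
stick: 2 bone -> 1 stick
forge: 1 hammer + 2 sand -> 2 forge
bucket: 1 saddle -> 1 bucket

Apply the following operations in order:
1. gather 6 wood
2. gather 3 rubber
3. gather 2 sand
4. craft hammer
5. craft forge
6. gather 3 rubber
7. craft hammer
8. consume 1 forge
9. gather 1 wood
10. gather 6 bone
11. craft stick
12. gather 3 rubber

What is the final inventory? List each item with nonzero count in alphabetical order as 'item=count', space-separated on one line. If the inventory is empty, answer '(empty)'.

After 1 (gather 6 wood): wood=6
After 2 (gather 3 rubber): rubber=3 wood=6
After 3 (gather 2 sand): rubber=3 sand=2 wood=6
After 4 (craft hammer): hammer=2 sand=2 wood=6
After 5 (craft forge): forge=2 hammer=1 wood=6
After 6 (gather 3 rubber): forge=2 hammer=1 rubber=3 wood=6
After 7 (craft hammer): forge=2 hammer=3 wood=6
After 8 (consume 1 forge): forge=1 hammer=3 wood=6
After 9 (gather 1 wood): forge=1 hammer=3 wood=7
After 10 (gather 6 bone): bone=6 forge=1 hammer=3 wood=7
After 11 (craft stick): bone=4 forge=1 hammer=3 stick=1 wood=7
After 12 (gather 3 rubber): bone=4 forge=1 hammer=3 rubber=3 stick=1 wood=7

Answer: bone=4 forge=1 hammer=3 rubber=3 stick=1 wood=7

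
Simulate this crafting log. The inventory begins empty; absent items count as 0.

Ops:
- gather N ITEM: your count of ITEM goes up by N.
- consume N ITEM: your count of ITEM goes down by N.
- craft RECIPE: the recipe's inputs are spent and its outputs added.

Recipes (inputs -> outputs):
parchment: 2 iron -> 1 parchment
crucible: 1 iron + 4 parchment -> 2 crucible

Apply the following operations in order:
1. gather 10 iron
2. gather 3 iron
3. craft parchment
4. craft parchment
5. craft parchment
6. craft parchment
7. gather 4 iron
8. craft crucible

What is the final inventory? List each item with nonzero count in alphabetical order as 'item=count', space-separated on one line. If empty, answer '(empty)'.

After 1 (gather 10 iron): iron=10
After 2 (gather 3 iron): iron=13
After 3 (craft parchment): iron=11 parchment=1
After 4 (craft parchment): iron=9 parchment=2
After 5 (craft parchment): iron=7 parchment=3
After 6 (craft parchment): iron=5 parchment=4
After 7 (gather 4 iron): iron=9 parchment=4
After 8 (craft crucible): crucible=2 iron=8

Answer: crucible=2 iron=8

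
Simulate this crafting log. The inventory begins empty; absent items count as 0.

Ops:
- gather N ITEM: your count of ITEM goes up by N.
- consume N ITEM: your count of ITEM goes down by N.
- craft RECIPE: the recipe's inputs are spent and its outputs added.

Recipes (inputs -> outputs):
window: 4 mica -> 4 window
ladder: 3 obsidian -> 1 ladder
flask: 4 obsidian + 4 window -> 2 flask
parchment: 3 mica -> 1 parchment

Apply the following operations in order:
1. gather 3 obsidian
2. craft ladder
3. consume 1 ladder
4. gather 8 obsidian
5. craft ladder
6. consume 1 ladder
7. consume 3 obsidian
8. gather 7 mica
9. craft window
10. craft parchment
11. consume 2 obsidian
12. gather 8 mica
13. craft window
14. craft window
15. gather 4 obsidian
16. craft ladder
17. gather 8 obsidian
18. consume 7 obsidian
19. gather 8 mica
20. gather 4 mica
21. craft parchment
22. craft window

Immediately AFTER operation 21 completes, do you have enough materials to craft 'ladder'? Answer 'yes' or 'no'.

Answer: no

Derivation:
After 1 (gather 3 obsidian): obsidian=3
After 2 (craft ladder): ladder=1
After 3 (consume 1 ladder): (empty)
After 4 (gather 8 obsidian): obsidian=8
After 5 (craft ladder): ladder=1 obsidian=5
After 6 (consume 1 ladder): obsidian=5
After 7 (consume 3 obsidian): obsidian=2
After 8 (gather 7 mica): mica=7 obsidian=2
After 9 (craft window): mica=3 obsidian=2 window=4
After 10 (craft parchment): obsidian=2 parchment=1 window=4
After 11 (consume 2 obsidian): parchment=1 window=4
After 12 (gather 8 mica): mica=8 parchment=1 window=4
After 13 (craft window): mica=4 parchment=1 window=8
After 14 (craft window): parchment=1 window=12
After 15 (gather 4 obsidian): obsidian=4 parchment=1 window=12
After 16 (craft ladder): ladder=1 obsidian=1 parchment=1 window=12
After 17 (gather 8 obsidian): ladder=1 obsidian=9 parchment=1 window=12
After 18 (consume 7 obsidian): ladder=1 obsidian=2 parchment=1 window=12
After 19 (gather 8 mica): ladder=1 mica=8 obsidian=2 parchment=1 window=12
After 20 (gather 4 mica): ladder=1 mica=12 obsidian=2 parchment=1 window=12
After 21 (craft parchment): ladder=1 mica=9 obsidian=2 parchment=2 window=12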